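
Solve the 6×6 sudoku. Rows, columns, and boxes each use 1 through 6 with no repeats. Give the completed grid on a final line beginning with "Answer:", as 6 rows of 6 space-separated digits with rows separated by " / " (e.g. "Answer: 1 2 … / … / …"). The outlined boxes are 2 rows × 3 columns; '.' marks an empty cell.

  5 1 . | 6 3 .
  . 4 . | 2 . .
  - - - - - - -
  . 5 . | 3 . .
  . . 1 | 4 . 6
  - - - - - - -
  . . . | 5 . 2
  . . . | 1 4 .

Step 1. [r5c5∈{6}] nothing but 6 survives at r5c5. So r5c5=6.
Step 2. [r5c2∈{3}] r5c2's peers cover all but 3, so r5c2=3.
Step 3. [r4c2∈{2}] r4c2 is down to just 2. So r4c2=2.
Step 4. [r5c3∈{4}] nothing but 4 survives at r5c3, so r5c3=4.
Step 5. [r3c3∈{6}] r3c3 is down to just 6, so r3c3=6.
Step 6. [r2c1∈{3,6}] r2c1 is the only open cell in row 2 admitting 6 ⇒ r2c1=6.
Step 7. [r2c6∈{1,5}] across col 6, 5 lands solely at r2c6. So r2c6=5.
Step 8. [r3c6∈{1}] nothing but 1 survives at r3c6, so r3c6=1.
Step 9. [r1c3∈{2}] nothing but 2 survives at r1c3, so r1c3=2.
Step 10. [r6c6∈{3}] only 3 remains possible at r6c6 ⇒ r6c6=3.
Step 11. [r6c3∈{5}] nothing but 5 survives at r6c3. So r6c3=5.
Step 12. [r4c1∈{3}] only 3 remains possible at r4c1, so r4c1=3.
Step 13. [r6c2∈{6}] r6c2 is down to just 6, so r6c2=6.
Step 14. [r3c1∈{4}] nothing but 4 survives at r3c1 ⇒ r3c1=4.
Step 15. [r3c5∈{2}] nothing but 2 survives at r3c5 ⇒ r3c5=2.
Step 16. [r1c6∈{4}] r1c6's peers cover all but 4. So r1c6=4.
Step 17. [r2c3∈{3}] r2c3 has the single candidate 3 ⇒ r2c3=3.
Step 18. [r2c5∈{1}] r2c5 has the single candidate 1, so r2c5=1.
Step 19. [r4c5∈{5}] r4c5 is down to just 5 ⇒ r4c5=5.
Step 20. [r5c1∈{1}] r5c1's peers cover all but 1. So r5c1=1.
Step 21. [r6c1∈{2}] r6c1 has the single candidate 2 ⇒ r6c1=2.

Answer: 5 1 2 6 3 4 / 6 4 3 2 1 5 / 4 5 6 3 2 1 / 3 2 1 4 5 6 / 1 3 4 5 6 2 / 2 6 5 1 4 3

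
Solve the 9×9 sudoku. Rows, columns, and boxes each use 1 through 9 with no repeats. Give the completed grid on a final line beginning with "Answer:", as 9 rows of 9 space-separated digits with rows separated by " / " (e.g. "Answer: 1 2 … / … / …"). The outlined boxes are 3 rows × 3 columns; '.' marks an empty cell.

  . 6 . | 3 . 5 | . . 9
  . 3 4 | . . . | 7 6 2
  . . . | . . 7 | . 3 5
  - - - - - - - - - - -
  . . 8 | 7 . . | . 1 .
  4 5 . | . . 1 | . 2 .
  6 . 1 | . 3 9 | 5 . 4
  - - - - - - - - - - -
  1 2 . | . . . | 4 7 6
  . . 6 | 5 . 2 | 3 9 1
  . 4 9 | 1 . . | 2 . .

Step 1. [r2c6∈{8}] r2c6 has the single candidate 8. So r2c6=8.
Step 2. [r6c8∈{8}] only 8 remains possible at r6c8 ⇒ r6c8=8.
Step 3. [r3c4∈{2,4,6,9}] 4 has one home in col 4: r3c4, so r3c4=4.
Step 4. [r3c5∈{1,2,6,9}] row 3 places 6 nowhere but r3c5. So r3c5=6.
Step 5. [r4c1∈{2,3,9}] box 4 places 2 nowhere but r4c1. So r4c1=2.
Step 6. [r9c1∈{3,5,7,8}] 3 has one home in col 1: r9c1 ⇒ r9c1=3.
Step 7. [r5c5∈{8}] r5c5 is down to just 8, so r5c5=8.
Step 8. [r2c4∈{9}] r2c4 has the single candidate 9, so r2c4=9.
Step 9. [r3c2∈{1,8,9}] across col 2, 1 lands solely at r3c2. So r3c2=1.
Step 10. [r5c9∈{3,7}] col 9 places 7 nowhere but r5c9. So r5c9=7.
Step 11. [r1c7∈{1,8}] 1 has one home in col 7: r1c7. So r1c7=1.
Step 12. [r1c1∈{7,8}] 8 has one home in row 1: r1c1. So r1c1=8.
Step 13. [r8c1∈{7}] only 7 remains possible at r8c1 ⇒ r8c1=7.
Step 14. [r4c6∈{4,6}] in col 6, 4 fits only at r4c6. So r4c6=4.
Step 15. [r4c7∈{6,9}] r4c7 is the only open cell in row 4 admitting 6. So r4c7=6.
Step 16. [r1c3∈{2,7}] across row 1, 7 lands solely at r1c3, so r1c3=7.
Step 17. [r8c5∈{4}] r8c5 is down to just 4, so r8c5=4.
Step 18. [r9c6∈{6}] only 6 remains possible at r9c6 ⇒ r9c6=6.
Step 19. [r4c9∈{3}] r4c9 has the single candidate 3, so r4c9=3.
Step 20. [r7c4∈{8}] r7c4 has the single candidate 8 ⇒ r7c4=8.
Step 21. [r4c5∈{5}] r4c5 has the single candidate 5. So r4c5=5.
Step 22. [r6c2∈{7}] nothing but 7 survives at r6c2. So r6c2=7.
Step 23. [r7c3∈{5}] r7c3 has the single candidate 5. So r7c3=5.
Step 24. [r5c4∈{6}] nothing but 6 survives at r5c4, so r5c4=6.
Step 25. [r2c1∈{5}] r2c1 is down to just 5 ⇒ r2c1=5.
Step 26. [r3c7∈{8}] only 8 remains possible at r3c7 ⇒ r3c7=8.
Step 27. [r3c3∈{2}] r3c3 has the single candidate 2, so r3c3=2.
Step 28. [r7c5∈{9}] r7c5 is down to just 9, so r7c5=9.
Step 29. [r9c8∈{5}] r9c8 is down to just 5. So r9c8=5.
Step 30. [r9c5∈{7}] r9c5's peers cover all but 7, so r9c5=7.
Step 31. [r3c1∈{9}] only 9 remains possible at r3c1. So r3c1=9.
Step 32. [r1c8∈{4}] r1c8 has the single candidate 4 ⇒ r1c8=4.
Step 33. [r7c6∈{3}] r7c6 has the single candidate 3. So r7c6=3.
Step 34. [r9c9∈{8}] r9c9 has the single candidate 8, so r9c9=8.
Step 35. [r1c5∈{2}] nothing but 2 survives at r1c5 ⇒ r1c5=2.
Step 36. [r5c7∈{9}] r5c7 is down to just 9 ⇒ r5c7=9.
Step 37. [r6c4∈{2}] r6c4's peers cover all but 2 ⇒ r6c4=2.
Step 38. [r2c5∈{1}] r2c5's peers cover all but 1 ⇒ r2c5=1.
Step 39. [r4c2∈{9}] r4c2 has the single candidate 9. So r4c2=9.
Step 40. [r8c2∈{8}] r8c2 is down to just 8. So r8c2=8.
Step 41. [r5c3∈{3}] only 3 remains possible at r5c3 ⇒ r5c3=3.

Answer: 8 6 7 3 2 5 1 4 9 / 5 3 4 9 1 8 7 6 2 / 9 1 2 4 6 7 8 3 5 / 2 9 8 7 5 4 6 1 3 / 4 5 3 6 8 1 9 2 7 / 6 7 1 2 3 9 5 8 4 / 1 2 5 8 9 3 4 7 6 / 7 8 6 5 4 2 3 9 1 / 3 4 9 1 7 6 2 5 8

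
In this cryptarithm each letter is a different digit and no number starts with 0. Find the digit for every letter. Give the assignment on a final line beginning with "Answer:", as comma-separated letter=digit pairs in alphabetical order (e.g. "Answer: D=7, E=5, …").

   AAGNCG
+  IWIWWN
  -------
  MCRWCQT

Step 1. [M] M is the leading digit of a 7-digit sum of two 6-digit numbers; the final carry is exactly 1 ⇒ M=1.
Step 2. [col 1: G + N ≡ T (mod 10)] column 1 (G + N ≡ T (mod 10), carry-in 0) doesn't pin N yet; pick N=8 and continue, so N=8.
Step 3. [col 1: G + N ≡ T (mod 10)] G=7 is one option consistent with column 1 (G + N ≡ T (mod 10), carry-in 0) — take it ⇒ G=7.
Step 4. [col 1: G + N ≡ T (mod 10)] from column 1 (G=7, N=8, carry-in 0, digits 1,7,8 already taken and all letters distinct): T must equal 5, so T=5.
Step 5. [col 2: C + W ≡ Q (mod 10)] column 2 (C + W ≡ Q (mod 10), carry-in 1) doesn't pin C yet; pick C=0 and continue. So C=0.
Step 6. [col 2: C + W ≡ Q (mod 10)] Q=3 is one option consistent with column 2 (C + W ≡ Q (mod 10), carry-in 1) — take it ⇒ Q=3.
Step 7. [col 2: C + W ≡ Q (mod 10)] column 2: given C=0, Q=3, carry-in 1, and digits 0,1,3,5,7,8 already taken and all letters distinct, C+W≡Q (mod 10) forces W=2 ⇒ W=2.
Step 8. [col 4: G + I ≡ W (mod 10)] from column 4 (G=7, W=2, carry-in 1, digits 0,1,2,3,5,7,8 already taken and all letters distinct): I must equal 4 ⇒ I=4.
Step 9. [col 5: A + W ≡ R (mod 10)] from column 5 (W=2, carry-in 1, digits 0,1,2,3,4,5,7,8 already taken and all letters distinct): R must equal 9, so R=9.
Step 10. [col 5: A + W ≡ R (mod 10)] from column 5 (W=2, R=9, carry-in 1, digits 0,1,2,3,4,5,7,8,9 already taken and all letters distinct): A must equal 6, so A=6.

Answer: A=6, C=0, G=7, I=4, M=1, N=8, Q=3, R=9, T=5, W=2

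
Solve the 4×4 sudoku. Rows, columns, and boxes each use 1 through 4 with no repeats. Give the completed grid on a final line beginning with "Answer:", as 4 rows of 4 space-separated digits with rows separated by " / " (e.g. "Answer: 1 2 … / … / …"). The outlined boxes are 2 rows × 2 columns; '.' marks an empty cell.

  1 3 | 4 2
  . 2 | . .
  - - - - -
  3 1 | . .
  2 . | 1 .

Step 1. [r4c4∈{3,4}] in row 4, 3 fits only at r4c4. So r4c4=3.
Step 2. [r2c1∈{4}] nothing but 4 survives at r2c1. So r2c1=4.
Step 3. [r4c2∈{4}] r4c2 has the single candidate 4. So r4c2=4.
Step 4. [r2c4∈{1}] r2c4 has the single candidate 1. So r2c4=1.
Step 5. [r3c4∈{4}] only 4 remains possible at r3c4, so r3c4=4.
Step 6. [r3c3∈{2}] nothing but 2 survives at r3c3 ⇒ r3c3=2.
Step 7. [r2c3∈{3}] r2c3's peers cover all but 3 ⇒ r2c3=3.

Answer: 1 3 4 2 / 4 2 3 1 / 3 1 2 4 / 2 4 1 3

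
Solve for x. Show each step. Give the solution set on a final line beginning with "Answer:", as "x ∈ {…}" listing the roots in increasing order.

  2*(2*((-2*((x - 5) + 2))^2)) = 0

Step 1. [2*(2*((-2*((x - 5) + 2))^2)) = 0] leading coefficient 2: divide by 2, so div: 2*((-2*((x - 5) + 2))^2) = 0.
Step 2. [2*((-2*((x - 5) + 2))^2) = 0] 2 out front; divide by 2. So div: (-2*((x - 5) + 2))^2 = 0.
Step 3. [(-2*((x - 5) + 2))^2 = 0] LHS squared, RHS 0 ≥ 0: apply √ (±) ⇒ sqrt: -2*((x - 5) + 2) = 0.
Step 4. [-2*((x - 5) + 2) = 0] divide by the outer -2 ⇒ div: (x - 5) + 2 = 0.
Step 5. [(x - 5) + 2 = 0] the outer +2 inverts by subtracting 2 ⇒ sub: x - 5 = -2.
Step 6. [x - 5 = -2] 5 comes off first (add 5). So sub: x = 3.

Answer: x ∈ {3}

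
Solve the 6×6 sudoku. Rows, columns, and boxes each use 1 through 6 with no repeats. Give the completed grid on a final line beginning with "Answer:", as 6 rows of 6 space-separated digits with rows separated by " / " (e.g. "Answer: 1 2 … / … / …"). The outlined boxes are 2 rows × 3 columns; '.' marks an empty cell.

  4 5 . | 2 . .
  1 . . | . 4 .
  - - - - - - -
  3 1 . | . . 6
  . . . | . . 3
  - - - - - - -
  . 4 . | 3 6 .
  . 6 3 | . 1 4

Step 1. [r4c2∈{2}] nothing but 2 survives at r4c2 ⇒ r4c2=2.
Step 2. [r6c4∈{5}] r6c4's peers cover all but 5. So r6c4=5.
Step 3. [r4c5∈{5}] r4c5's peers cover all but 5 ⇒ r4c5=5.
Step 4. [r1c3∈{6}] r1c3's peers cover all but 6. So r1c3=6.
Step 5. [r3c4∈{4}] r3c4 is down to just 4 ⇒ r3c4=4.
Step 6. [r5c1∈{2,5}] col 1 places 5 nowhere but r5c1, so r5c1=5.
Step 7. [r5c6∈{2}] only 2 remains possible at r5c6 ⇒ r5c6=2.
Step 8. [r2c3∈{2}] r2c3's peers cover all but 2 ⇒ r2c3=2.
Step 9. [r4c4∈{1}] only 1 remains possible at r4c4 ⇒ r4c4=1.
Step 10. [r3c3∈{5}] r3c3 has the single candidate 5. So r3c3=5.
Step 11. [r1c6∈{1}] only 1 remains possible at r1c6. So r1c6=1.
Step 12. [r2c6∈{5}] r2c6's peers cover all but 5, so r2c6=5.
Step 13. [r6c1∈{2}] nothing but 2 survives at r6c1 ⇒ r6c1=2.
Step 14. [r4c3∈{4}] nothing but 4 survives at r4c3 ⇒ r4c3=4.
Step 15. [r2c4∈{6}] nothing but 6 survives at r2c4 ⇒ r2c4=6.
Step 16. [r4c1∈{6}] r4c1 is down to just 6. So r4c1=6.
Step 17. [r1c5∈{3}] nothing but 3 survives at r1c5, so r1c5=3.
Step 18. [r5c3∈{1}] r5c3's peers cover all but 1. So r5c3=1.
Step 19. [r3c5∈{2}] r3c5 is down to just 2 ⇒ r3c5=2.
Step 20. [r2c2∈{3}] only 3 remains possible at r2c2 ⇒ r2c2=3.

Answer: 4 5 6 2 3 1 / 1 3 2 6 4 5 / 3 1 5 4 2 6 / 6 2 4 1 5 3 / 5 4 1 3 6 2 / 2 6 3 5 1 4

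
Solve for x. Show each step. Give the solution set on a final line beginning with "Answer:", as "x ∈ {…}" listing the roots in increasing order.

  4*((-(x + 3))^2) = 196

Step 1. [4*((-(x + 3))^2) = 196] LHS = 4·(…); ÷4 both sides. So div: (-(x + 3))^2 = 49.
Step 2. [(-(x + 3))^2 = 49] √ both sides: 49 ≥ 0 gives two branches ⇒ sqrt: -(x + 3) = 7 or -7.
Step 3. [-(x + 3) = 7 or -7] LHS negated; negate both sides. So neg: x + 3 = -7 or 7.
Step 4. [x + 3 = -7 or 7] 3 comes off first (subtract 3). So sub: x = -10 or 4.

Answer: x ∈ {-10, 4}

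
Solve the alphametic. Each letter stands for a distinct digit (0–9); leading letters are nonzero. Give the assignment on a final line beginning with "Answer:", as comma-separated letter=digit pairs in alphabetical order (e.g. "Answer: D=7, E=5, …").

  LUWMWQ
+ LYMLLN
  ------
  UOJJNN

Step 1. [col 1: Q + N ≡ N (mod 10)] in column 1 we have Q+N≡N with carry-in 0; given nothing yet and all letters distinct, none taken yet, that pins Q to 0 ⇒ Q=0.
Step 2. [col 1: Q + N ≡ N (mod 10)] several values work for N in column 1 (Q + N ≡ N (mod 10), carry-in 0); try N=5 ⇒ N=5.
Step 3. [col 2: W + L ≡ N (mod 10)] column 2 (W + L ≡ N (mod 10), carry-in 0) doesn't pin W yet; pick W=2 and continue. So W=2.
Step 4. [col 2: W + L ≡ N (mod 10)] in column 2 we have W+L≡N with carry-in 0; given W=2, N=5 and digits 0,2,5 already taken and all letters distinct, that pins L to 3 ⇒ L=3.
Step 5. [col 3: M + L ≡ J (mod 10)] no forcing yet in column 3 (carry-in 0); J=1 is free and consistent — try it. So J=1.
Step 6. [col 3: M + L ≡ J (mod 10)] in column 3 we have M+L≡J with carry-in 0; given L=3, J=1 and digits 0,1,2,3,5 already taken and all letters distinct, that pins M to 8, so M=8.
Step 7. [col 5: U + Y ≡ O (mod 10)] column 5 reads U+Y+carry(1)=O with nothing yet; with digits 0,1,2,3,5,8 already taken and all letters distinct, the only value for O is 4 ⇒ O=4.
Step 8. [col 5: U + Y ≡ O (mod 10)] column 5 (U + Y ≡ O (mod 10), carry-in 1) doesn't pin U yet; pick U=7 and continue ⇒ U=7.
Step 9. [col 5: U + Y ≡ O (mod 10)] in column 5 we have U+Y≡O with carry-in 1; given U=7, O=4 and digits 0,1,2,3,4,5,7,8 already taken and all letters distinct, that pins Y to 6, so Y=6.

Answer: J=1, L=3, M=8, N=5, O=4, Q=0, U=7, W=2, Y=6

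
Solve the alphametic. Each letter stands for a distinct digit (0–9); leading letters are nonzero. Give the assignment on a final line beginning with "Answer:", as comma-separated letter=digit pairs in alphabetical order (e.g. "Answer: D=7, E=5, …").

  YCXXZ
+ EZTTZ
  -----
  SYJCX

Step 1. [col 1: Z + Z ≡ X (mod 10)] Z=2 is one option consistent with column 1 (Z + Z ≡ X (mod 10), carry-in 0) — take it ⇒ Z=2.
Step 2. [col 1: Z + Z ≡ X (mod 10)] column 1: given Z=2, carry-in 0, and digits 2 already taken and all letters distinct, Z+Z≡X (mod 10) forces X=4 ⇒ X=4.
Step 3. [col 2: X + T ≡ C (mod 10)] T=6 is one option consistent with column 2 (X + T ≡ C (mod 10), carry-in 0) — take it. So T=6.
Step 4. [col 2: X + T ≡ C (mod 10)] column 2 reads X+T+carry(0)=C with X=4, T=6; with digits 2,4,6 already taken and all letters distinct, the only value for C is 0. So C=0.
Step 5. [col 3: X + T ≡ J (mod 10)] in column 3 we have X+T≡J with carry-in 1; given X=4, T=6 and digits 0,2,4,6 already taken and all letters distinct, that pins J to 1 ⇒ J=1.
Step 6. [col 4: C + Z ≡ Y (mod 10)] column 4: given C=0, Z=2, carry-in 1, and digits 0,1,2,4,6 already taken and all letters distinct, C+Z≡Y (mod 10) forces Y=3. So Y=3.
Step 7. [col 5: Y + E ≡ S (mod 10)] column 5 reads Y+E+carry(0)=S with Y=3; with digits 0,1,2,3,4,6 already taken and all letters distinct, the only value for S is 8. So S=8.
Step 8. [col 5: Y + E ≡ S (mod 10)] from column 5 (Y=3, S=8, carry-in 0, digits 0,1,2,3,4,6,8 already taken and all letters distinct): E must equal 5 ⇒ E=5.

Answer: C=0, E=5, J=1, S=8, T=6, X=4, Y=3, Z=2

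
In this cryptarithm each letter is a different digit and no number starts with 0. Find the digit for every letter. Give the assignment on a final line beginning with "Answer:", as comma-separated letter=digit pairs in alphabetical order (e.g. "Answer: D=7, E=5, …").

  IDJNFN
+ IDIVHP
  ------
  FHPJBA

Step 1. [col 1: N + P ≡ A (mod 10)] several values work for N in column 1 (N + P ≡ A (mod 10), carry-in 0); try N=2 ⇒ N=2.
Step 2. [col 1: N + P ≡ A (mod 10)] column 1 (N + P ≡ A (mod 10), carry-in 0) doesn't pin P yet; pick P=9 and continue, so P=9.
Step 3. [col 1: N + P ≡ A (mod 10)] in column 1 we have N+P≡A with carry-in 0; given N=2, P=9 and digits 2,9 already taken and all letters distinct, that pins A to 1. So A=1.
Step 4. [col 2: F + H ≡ B (mod 10)] column 2 (F + H ≡ B (mod 10), carry-in 1) doesn't pin B yet; pick B=8 and continue. So B=8.
Step 5. [col 2: F + H ≡ B (mod 10)] no forcing yet in column 2 (carry-in 1); H=0 is free and consistent — try it. So H=0.
Step 6. [col 2: F + H ≡ B (mod 10)] from column 2 (H=0, B=8, carry-in 1, digits 0,1,2,8,9 already taken and all letters distinct): F must equal 7. So F=7.
Step 7. [col 3: N + V ≡ J (mod 10)] several values work for V in column 3 (N + V ≡ J (mod 10), carry-in 0); try V=4. So V=4.
Step 8. [col 3: N + V ≡ J (mod 10)] column 3 reads N+V+carry(0)=J with N=2, V=4; with digits 0,1,2,4,7,8,9 already taken and all letters distinct, the only value for J is 6 ⇒ J=6.
Step 9. [col 4: J + I ≡ P (mod 10)] column 4 reads J+I+carry(0)=P with J=6, P=9; with digits 0,1,2,4,6,7,8,9 already taken and all letters distinct, the only value for I is 3 ⇒ I=3.
Step 10. [col 5: D + D ≡ H (mod 10)] column 5: given H=0, carry-in 0, and digits 0,1,2,3,4,6,7,8,9 already taken and all letters distinct, D+D≡H (mod 10) forces D=5 ⇒ D=5.

Answer: A=1, B=8, D=5, F=7, H=0, I=3, J=6, N=2, P=9, V=4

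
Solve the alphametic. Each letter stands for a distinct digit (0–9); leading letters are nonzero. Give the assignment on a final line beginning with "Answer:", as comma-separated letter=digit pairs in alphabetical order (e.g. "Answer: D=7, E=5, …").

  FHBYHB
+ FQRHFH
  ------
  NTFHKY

Step 1. [col 1: B + H ≡ Y (mod 10)] column 1 (B + H ≡ Y (mod 10), carry-in 0) doesn't pin H yet; pick H=6 and continue ⇒ H=6.
Step 2. [col 1: B + H ≡ Y (mod 10)] column 1 (B + H ≡ Y (mod 10), carry-in 0) doesn't pin Y yet; pick Y=0 and continue ⇒ Y=0.
Step 3. [col 1: B + H ≡ Y (mod 10)] from column 1 (H=6, Y=0, carry-in 0, digits 0,6 already taken and all letters distinct): B must equal 4. So B=4.
Step 4. [col 2: H + F ≡ K (mod 10)] no forcing yet in column 2 (carry-in 1); F=1 is free and consistent — try it. So F=1.
Step 5. [col 2: H + F ≡ K (mod 10)] column 2 reads H+F+carry(1)=K with H=6, F=1; with digits 0,1,4,6 already taken and all letters distinct, the only value for K is 8, so K=8.
Step 6. [col 4: B + R ≡ F (mod 10)] from column 4 (B=4, F=1, carry-in 0, digits 0,1,4,6,8 already taken and all letters distinct): R must equal 7. So R=7.
Step 7. [col 5: H + Q ≡ T (mod 10)] column 5 (H + Q ≡ T (mod 10), carry-in 1) doesn't pin Q yet; pick Q=5 and continue. So Q=5.
Step 8. [col 5: H + Q ≡ T (mod 10)] from column 5 (H=6, Q=5, carry-in 1, digits 0,1,4,5,6,7,8 already taken and all letters distinct): T must equal 2 ⇒ T=2.
Step 9. [col 6: F + F ≡ N (mod 10)] from column 6 (F=1, carry-in 1, digits 0,1,2,4,5,6,7,8 already taken and all letters distinct): N must equal 3. So N=3.

Answer: B=4, F=1, H=6, K=8, N=3, Q=5, R=7, T=2, Y=0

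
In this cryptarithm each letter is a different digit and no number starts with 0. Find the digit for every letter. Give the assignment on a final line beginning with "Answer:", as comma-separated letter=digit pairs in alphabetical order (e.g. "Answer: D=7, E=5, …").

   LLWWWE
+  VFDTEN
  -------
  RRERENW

Step 1. [col 1: E + N ≡ W (mod 10)] no forcing yet in column 1 (carry-in 0); W=8 is free and consistent — try it, so W=8.
Step 2. [R] the sum has 7 digits but both addends have 6; that extra leading digit R is the final carry, namely 1. So R=1.
Step 3. [col 1: E + N ≡ W (mod 10)] several values work for E in column 1 (E + N ≡ W (mod 10), carry-in 0); try E=5 ⇒ E=5.
Step 4. [col 1: E + N ≡ W (mod 10)] column 1: given E=5, W=8, carry-in 0, and digits 1,5,8 already taken and all letters distinct, E+N≡W (mod 10) forces N=3 ⇒ N=3.
Step 5. [col 3: W + T ≡ E (mod 10)] from column 3 (W=8, E=5, carry-in 1, digits 1,3,5,8 already taken and all letters distinct): T must equal 6 ⇒ T=6.
Step 6. [col 4: W + D ≡ R (mod 10)] in column 4 we have W+D≡R with carry-in 1; given W=8, R=1 and digits 1,3,5,6,8 already taken and all letters distinct, that pins D to 2 ⇒ D=2.
Step 7. [col 5: L + F ≡ E (mod 10)] no forcing yet in column 5 (carry-in 1); F=0 is free and consistent — try it, so F=0.
Step 8. [col 5: L + F ≡ E (mod 10)] from column 5 (F=0, E=5, carry-in 1, digits 0,1,2,3,5,6,8 already taken and all letters distinct): L must equal 4. So L=4.
Step 9. [col 6: L + V ≡ R (mod 10)] column 6: given L=4, R=1, carry-in 0, and digits 0,1,2,3,4,5,6,8 already taken and all letters distinct, L+V≡R (mod 10) forces V=7, so V=7.

Answer: D=2, E=5, F=0, L=4, N=3, R=1, T=6, V=7, W=8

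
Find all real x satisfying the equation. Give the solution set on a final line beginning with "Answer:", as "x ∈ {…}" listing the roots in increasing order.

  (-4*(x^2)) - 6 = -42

Step 1. [(-4*(x^2)) - 6 = -42] -6 is outermost — add 6 both sides, so sub: -4*(x^2) = -36.
Step 2. [-4*(x^2) = -36] -4 out front; divide by -4, so div: x^2 = 9.
Step 3. [x^2 = 9] LHS squared, RHS 9 ≥ 0: apply √ (±), so sqrt: x = 3 or -3.

Answer: x ∈ {-3, 3}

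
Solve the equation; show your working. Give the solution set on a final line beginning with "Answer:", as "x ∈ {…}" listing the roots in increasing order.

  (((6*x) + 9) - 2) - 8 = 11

Step 1. [(((6*x) + 9) - 2) - 8 = 11] add 8: x sits inside (… - 8) ⇒ sub: ((6*x) + 9) - 2 = 19.
Step 2. [((6*x) + 9) - 2 = 19] peel the -2: add 2 from each side, so sub: (6*x) + 9 = 21.
Step 3. [(6*x) + 9 = 21] subtract 9: x sits inside (… + 9). So sub: 6*x = 12.
Step 4. [6*x = 12] leading coefficient 6: divide by 6 ⇒ div: x = 2.

Answer: x ∈ {2}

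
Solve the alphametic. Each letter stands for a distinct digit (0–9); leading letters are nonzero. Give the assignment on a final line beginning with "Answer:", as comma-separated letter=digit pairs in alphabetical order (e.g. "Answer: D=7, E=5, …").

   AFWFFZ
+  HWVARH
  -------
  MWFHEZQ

Step 1. [col 1: Z + H ≡ Q (mod 10)] several values work for Z in column 1 (Z + H ≡ Q (mod 10), carry-in 0); try Z=5, so Z=5.
Step 2. [col 1: Z + H ≡ Q (mod 10)] no forcing yet in column 1 (carry-in 0); Q=8 is free and consistent — try it. So Q=8.
Step 3. [col 1: Z + H ≡ Q (mod 10)] column 1 reads Z+H+carry(0)=Q with Z=5, Q=8; with digits 5,8 already taken and all letters distinct, the only value for H is 3 ⇒ H=3.
Step 4. [M] the sum has 7 digits but both addends have 6; that extra leading digit M is the final carry, namely 1 ⇒ M=1.
Step 5. [col 2: F + R ≡ Z (mod 10)] several values work for F in column 2 (F + R ≡ Z (mod 10), carry-in 0); try F=6, so F=6.
Step 6. [col 2: F + R ≡ Z (mod 10)] from column 2 (F=6, Z=5, carry-in 0, digits 1,3,5,6,8 already taken and all letters distinct): R must equal 9. So R=9.
Step 7. [col 3: F + A ≡ E (mod 10)] A=7 is one option consistent with column 3 (F + A ≡ E (mod 10), carry-in 1) — take it ⇒ A=7.
Step 8. [col 3: F + A ≡ E (mod 10)] from column 3 (F=6, A=7, carry-in 1, digits 1,3,5,6,7,8,9 already taken and all letters distinct): E must equal 4, so E=4.
Step 9. [col 4: W + V ≡ H (mod 10)] column 4 (W + V ≡ H (mod 10), carry-in 1) doesn't pin W yet; pick W=0 and continue ⇒ W=0.
Step 10. [col 4: W + V ≡ H (mod 10)] column 4: given W=0, H=3, carry-in 1, and digits 0,1,3,4,5,6,7,8,9 already taken and all letters distinct, W+V≡H (mod 10) forces V=2, so V=2.

Answer: A=7, E=4, F=6, H=3, M=1, Q=8, R=9, V=2, W=0, Z=5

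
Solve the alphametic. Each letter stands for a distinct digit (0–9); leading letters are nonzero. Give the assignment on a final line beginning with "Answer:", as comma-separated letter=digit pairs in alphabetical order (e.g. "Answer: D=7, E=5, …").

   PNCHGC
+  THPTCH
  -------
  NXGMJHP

Step 1. [col 1: C + H ≡ P (mod 10)] column 1 (C + H ≡ P (mod 10), carry-in 0) doesn't pin P yet; pick P=5 and continue ⇒ P=5.
Step 2. [N] N is the leading digit of a 7-digit sum of two 6-digit numbers; the final carry is exactly 1. So N=1.
Step 3. [col 1: C + H ≡ P (mod 10)] several values work for H in column 1 (C + H ≡ P (mod 10), carry-in 0); try H=8. So H=8.
Step 4. [col 1: C + H ≡ P (mod 10)] in column 1 we have C+H≡P with carry-in 0; given H=8, P=5 and digits 1,5,8 already taken and all letters distinct, that pins C to 7. So C=7.
Step 5. [col 2: G + C ≡ H (mod 10)] column 2 reads G+C+carry(1)=H with C=7, H=8; with digits 1,5,7,8 already taken and all letters distinct, the only value for G is 0 ⇒ G=0.
Step 6. [col 3: H + T ≡ J (mod 10)] several values work for T in column 3 (H + T ≡ J (mod 10), carry-in 0); try T=6 ⇒ T=6.
Step 7. [col 3: H + T ≡ J (mod 10)] from column 3 (H=8, T=6, carry-in 0, digits 0,1,5,6,7,8 already taken and all letters distinct): J must equal 4 ⇒ J=4.
Step 8. [col 4: C + P ≡ M (mod 10)] in column 4 we have C+P≡M with carry-in 1; given C=7, P=5 and digits 0,1,4,5,6,7,8 already taken and all letters distinct, that pins M to 3 ⇒ M=3.
Step 9. [col 6: P + T ≡ X (mod 10)] column 6: given P=5, T=6, carry-in 1, and digits 0,1,3,4,5,6,7,8 already taken and all letters distinct, P+T≡X (mod 10) forces X=2, so X=2.

Answer: C=7, G=0, H=8, J=4, M=3, N=1, P=5, T=6, X=2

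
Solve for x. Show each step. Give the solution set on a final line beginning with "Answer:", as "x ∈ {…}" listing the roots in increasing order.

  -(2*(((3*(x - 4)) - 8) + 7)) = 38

Step 1. [-(2*(((3*(x - 4)) - 8) + 7)) = 38] LHS negated; negate both sides, so neg: 2*(((3*(x - 4)) - 8) + 7) = -38.
Step 2. [2*(((3*(x - 4)) - 8) + 7) = -38] divide by the outer 2, so div: ((3*(x - 4)) - 8) + 7 = -19.
Step 3. [((3*(x - 4)) - 8) + 7 = -19] subtract 7: x sits inside (… + 7) ⇒ sub: (3*(x - 4)) - 8 = -26.
Step 4. [(3*(x - 4)) - 8 = -26] the outer -8 inverts by adding 8 ⇒ sub: 3*(x - 4) = -18.
Step 5. [3*(x - 4) = -18] 3·(inner) — divide through by 3. So div: x - 4 = -6.
Step 6. [x - 4 = -6] -4 is outermost — add 4 both sides ⇒ sub: x = -2.

Answer: x ∈ {-2}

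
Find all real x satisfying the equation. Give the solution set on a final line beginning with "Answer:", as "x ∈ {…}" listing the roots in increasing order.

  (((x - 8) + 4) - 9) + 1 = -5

Step 1. [(((x - 8) + 4) - 9) + 1 = -5] subtract 1: x sits inside (… + 1) ⇒ sub: ((x - 8) + 4) - 9 = -6.
Step 2. [((x - 8) + 4) - 9 = -6] add 9: x sits inside (… - 9). So sub: (x - 8) + 4 = 3.
Step 3. [(x - 8) + 4 = 3] subtract 4: x sits inside (… + 4), so sub: x - 8 = -1.
Step 4. [x - 8 = -1] peel the -8: add 8 from each side. So sub: x = 7.

Answer: x ∈ {7}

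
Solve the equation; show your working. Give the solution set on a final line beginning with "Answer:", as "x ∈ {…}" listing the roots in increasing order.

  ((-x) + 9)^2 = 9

Step 1. [((-x) + 9)^2 = 9] 9 ≥ 0, LHS is (·)² — take ±√, so sqrt: (-x) + 9 = 3 or -3.
Step 2. [(-x) + 9 = 3 or -3] +9 is outermost — subtract 9 both sides. So sub: -x = -6 or -12.
Step 3. [-x = -6 or -12] leading − — multiply by −1. So neg: x = 6 or 12.

Answer: x ∈ {6, 12}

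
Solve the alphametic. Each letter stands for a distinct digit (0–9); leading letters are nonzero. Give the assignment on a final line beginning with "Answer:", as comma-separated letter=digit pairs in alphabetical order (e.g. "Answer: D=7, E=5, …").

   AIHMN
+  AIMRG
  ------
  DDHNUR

Step 1. [col 1: N + G ≡ R (mod 10)] column 1 (N + G ≡ R (mod 10), carry-in 0) doesn't pin G yet; pick G=9 and continue ⇒ G=9.
Step 2. [col 1: N + G ≡ R (mod 10)] N=4 is one option consistent with column 1 (N + G ≡ R (mod 10), carry-in 0) — take it. So N=4.
Step 3. [col 1: N + G ≡ R (mod 10)] in column 1 we have N+G≡R with carry-in 0; given N=4, G=9 and digits 4,9 already taken and all letters distinct, that pins R to 3, so R=3.
Step 4. [col 2: M + R ≡ U (mod 10)] column 2 (M + R ≡ U (mod 10), carry-in 1) doesn't pin M yet; pick M=6 and continue, so M=6.
Step 5. [col 2: M + R ≡ U (mod 10)] from column 2 (M=6, R=3, carry-in 1, digits 3,4,6,9 already taken and all letters distinct): U must equal 0. So U=0.
Step 6. [D] D is the leading digit of a 6-digit sum of two 5-digit numbers; the final carry is exactly 1. So D=1.
Step 7. [col 3: H + M ≡ N (mod 10)] column 3 reads H+M+carry(1)=N with M=6, N=4; with digits 0,1,3,4,6,9 already taken and all letters distinct, the only value for H is 7. So H=7.
Step 8. [col 4: I + I ≡ H (mod 10)] column 4 reads I+I+carry(1)=H with H=7; with digits 0,1,3,4,6,7,9 already taken and all letters distinct, the only value for I is 8, so I=8.
Step 9. [col 5: A + A ≡ D (mod 10)] from column 5 (D=1, carry-in 1, digits 0,1,3,4,6,7,8,9 already taken and all letters distinct): A must equal 5. So A=5.

Answer: A=5, D=1, G=9, H=7, I=8, M=6, N=4, R=3, U=0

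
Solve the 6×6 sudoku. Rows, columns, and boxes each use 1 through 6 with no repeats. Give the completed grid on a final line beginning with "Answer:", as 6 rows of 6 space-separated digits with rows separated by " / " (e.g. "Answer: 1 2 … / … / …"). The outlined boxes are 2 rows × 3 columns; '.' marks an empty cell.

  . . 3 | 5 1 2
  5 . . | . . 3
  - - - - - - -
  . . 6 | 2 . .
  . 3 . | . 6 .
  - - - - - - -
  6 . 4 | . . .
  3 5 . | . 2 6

Step 1. [r6c3∈{1}] only 1 remains possible at r6c3 ⇒ r6c3=1.
Step 2. [r2c2∈{1,2,4,6}] in row 2, 1 fits only at r2c2. So r2c2=1.
Step 3. [r3c2∈{4}] r3c2 has the single candidate 4. So r3c2=4.
Step 4. [r4c6∈{1,4,5}] r4c6 is the only open cell in col 6 admitting 4 ⇒ r4c6=4.
Step 5. [r4c4∈{1}] r4c4 is down to just 1 ⇒ r4c4=1.
Step 6. [r3c6∈{5}] nothing but 5 survives at r3c6, so r3c6=5.
Step 7. [r6c4∈{4}] r6c4 has the single candidate 4 ⇒ r6c4=4.
Step 8. [r3c5∈{3}] r3c5's peers cover all but 3. So r3c5=3.
Step 9. [r4c3∈{2,5}] r4c3 is the only open cell in row 4 admitting 5, so r4c3=5.
Step 10. [r3c1∈{1}] r3c1 has the single candidate 1 ⇒ r3c1=1.
Step 11. [r5c4∈{3}] nothing but 3 survives at r5c4, so r5c4=3.
Step 12. [r5c5∈{5}] r5c5's peers cover all but 5 ⇒ r5c5=5.
Step 13. [r2c3∈{2}] nothing but 2 survives at r2c3, so r2c3=2.
Step 14. [r2c5∈{4}] r2c5 has the single candidate 4 ⇒ r2c5=4.
Step 15. [r2c4∈{6}] nothing but 6 survives at r2c4. So r2c4=6.
Step 16. [r5c6∈{1}] r5c6 is down to just 1 ⇒ r5c6=1.
Step 17. [r5c2∈{2}] nothing but 2 survives at r5c2. So r5c2=2.
Step 18. [r1c2∈{6}] r1c2's peers cover all but 6, so r1c2=6.
Step 19. [r4c1∈{2}] r4c1 is down to just 2. So r4c1=2.
Step 20. [r1c1∈{4}] r1c1 is down to just 4. So r1c1=4.

Answer: 4 6 3 5 1 2 / 5 1 2 6 4 3 / 1 4 6 2 3 5 / 2 3 5 1 6 4 / 6 2 4 3 5 1 / 3 5 1 4 2 6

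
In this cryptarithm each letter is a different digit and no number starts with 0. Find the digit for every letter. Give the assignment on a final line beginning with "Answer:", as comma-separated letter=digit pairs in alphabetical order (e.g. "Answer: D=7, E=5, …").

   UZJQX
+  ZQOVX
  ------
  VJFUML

Step 1. [col 1: X + X ≡ L (mod 10)] no forcing yet in column 1 (carry-in 0); L=8 is free and consistent — try it. So L=8.
Step 2. [V] V is the leading digit of a 6-digit sum of two 5-digit numbers; the final carry is exactly 1, so V=1.
Step 3. [col 1: X + X ≡ L (mod 10)] several values work for X in column 1 (X + X ≡ L (mod 10), carry-in 0); try X=9. So X=9.
Step 4. [col 2: Q + V ≡ M (mod 10)] several values work for M in column 2 (Q + V ≡ M (mod 10), carry-in 1); try M=5. So M=5.
Step 5. [col 2: Q + V ≡ M (mod 10)] column 2 reads Q+V+carry(1)=M with V=1, M=5; with digits 1,5,8,9 already taken and all letters distinct, the only value for Q is 3. So Q=3.
Step 6. [col 3: J + O ≡ U (mod 10)] several values work for J in column 3 (J + O ≡ U (mod 10), carry-in 0); try J=4 ⇒ J=4.
Step 7. [col 3: J + O ≡ U (mod 10)] no forcing yet in column 3 (carry-in 0); U=6 is free and consistent — try it. So U=6.
Step 8. [col 3: J + O ≡ U (mod 10)] column 3: given J=4, U=6, carry-in 0, and digits 1,3,4,5,6,8,9 already taken and all letters distinct, J+O≡U (mod 10) forces O=2 ⇒ O=2.
Step 9. [col 4: Z + Q ≡ F (mod 10)] from column 4 (Q=3, carry-in 0, digits 1,2,3,4,5,6,8,9 already taken and all letters distinct): F must equal 0. So F=0.
Step 10. [col 4: Z + Q ≡ F (mod 10)] column 4: given Q=3, F=0, carry-in 0, and digits 0,1,2,3,4,5,6,8,9 already taken and all letters distinct, Z+Q≡F (mod 10) forces Z=7, so Z=7.

Answer: F=0, J=4, L=8, M=5, O=2, Q=3, U=6, V=1, X=9, Z=7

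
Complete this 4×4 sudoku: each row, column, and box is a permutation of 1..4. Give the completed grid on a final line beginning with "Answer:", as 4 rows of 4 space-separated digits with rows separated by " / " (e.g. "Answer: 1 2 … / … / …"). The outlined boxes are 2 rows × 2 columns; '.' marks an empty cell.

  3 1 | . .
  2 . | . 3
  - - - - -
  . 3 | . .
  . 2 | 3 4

Step 1. [r3c4∈{1,2}] col 4 places 1 nowhere but r3c4, so r3c4=1.
Step 2. [r1c3∈{2,4}] row 1 places 4 nowhere but r1c3 ⇒ r1c3=4.
Step 3. [r3c3∈{2}] nothing but 2 survives at r3c3, so r3c3=2.
Step 4. [r2c3∈{1}] nothing but 1 survives at r2c3. So r2c3=1.
Step 5. [r2c2∈{4}] nothing but 4 survives at r2c2 ⇒ r2c2=4.
Step 6. [r1c4∈{2}] nothing but 2 survives at r1c4 ⇒ r1c4=2.
Step 7. [r3c1∈{4}] r3c1 is down to just 4, so r3c1=4.
Step 8. [r4c1∈{1}] r4c1's peers cover all but 1, so r4c1=1.

Answer: 3 1 4 2 / 2 4 1 3 / 4 3 2 1 / 1 2 3 4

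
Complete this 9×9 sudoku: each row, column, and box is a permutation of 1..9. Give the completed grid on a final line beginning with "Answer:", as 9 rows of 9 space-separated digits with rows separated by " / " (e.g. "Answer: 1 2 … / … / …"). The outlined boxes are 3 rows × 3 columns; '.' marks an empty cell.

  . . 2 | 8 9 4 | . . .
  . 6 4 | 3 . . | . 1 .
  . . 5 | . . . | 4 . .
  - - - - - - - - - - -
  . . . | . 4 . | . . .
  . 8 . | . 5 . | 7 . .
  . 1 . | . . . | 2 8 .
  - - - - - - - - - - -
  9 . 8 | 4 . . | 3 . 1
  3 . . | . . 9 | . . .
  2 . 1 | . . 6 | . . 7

Step 1. [r7c8∈{2,5,6}] in row 7, 6 fits only at r7c8, so r7c8=6.
Step 2. [r4c2∈{2,3,5,7,9}] in col 2, 2 fits only at r4c2. So r4c2=2.
Step 3. [r4c7∈{1,5,6,9}] col 7 places 1 nowhere but r4c7. So r4c7=1.
Step 4. [r2c6∈{2,5,7}] box 2 places 5 nowhere but r2c6. So r2c6=5.
Step 5. [r9c4∈{5}] r9c4 has the single candidate 5 ⇒ r9c4=5.
Step 6. [r8c3∈{6,7}] r8c3 is the only open cell in row 8 admitting 6. So r8c3=6.
Step 7. [r3c2∈{3,7,9}] r3c2 is the only open cell in col 2 admitting 9. So r3c2=9.
Step 8. [r1c7∈{5,6}] r1c7 is the only open cell in col 7 admitting 6. So r1c7=6.
Step 9. [r8c7∈{5,8}] col 7 places 5 nowhere but r8c7 ⇒ r8c7=5.
Step 10. [r1c2∈{3,7}] r1c2 is the only open cell in col 2 admitting 3. So r1c2=3.
Step 11. [r1c9∈{5}] r1c9 has the single candidate 5 ⇒ r1c9=5.
Step 12. [r6c1∈{4,5,6,7}] r6c1 is the only open cell in row 6 admitting 5. So r6c1=5.
Step 13. [r6c9∈{3,4,6,9}] in row 6, 4 fits only at r6c9. So r6c9=4.
Step 14. [r9c5∈{3,8}] across row 9, 3 lands solely at r9c5 ⇒ r9c5=3.
Step 15. [r8c5∈{1,2,7,8}] col 5 places 8 nowhere but r8c5 ⇒ r8c5=8.
Step 16. [r3c5∈{1,2,6,7}] 1 has one home in col 5: r3c5, so r3c5=1.
Step 17. [r3c4∈{2,6,7}] r3c4 is the only open cell in row 3 admitting 6. So r3c4=6.
Step 18. [r8c9∈{2}] nothing but 2 survives at r8c9. So r8c9=2.
Step 19. [r5c4∈{1,2,9}] in col 4, 2 fits only at r5c4, so r5c4=2.
Step 20. [r3c8∈{2,3,7}] r3c8 is the only open cell in col 8 admitting 2, so r3c8=2.
Step 21. [r3c6∈{7}] nothing but 7 survives at r3c6. So r3c6=7.
Step 22. [r3c9∈{3,8}] r3c9 is the only open cell in row 3 admitting 3, so r3c9=3.
Step 23. [r2c1∈{7,8}] in row 2, 7 fits only at r2c1 ⇒ r2c1=7.
Step 24. [r6c6∈{3}] r6c6 is down to just 3. So r6c6=3.
Step 25. [r9c7∈{8,9}] 8 has one home in row 9: r9c7. So r9c7=8.
Step 26. [r9c8∈{4,9}] row 9 places 9 nowhere but r9c8 ⇒ r9c8=9.
Step 27. [r5c8∈{3}] r5c8's peers cover all but 3. So r5c8=3.
Step 28. [r5c3∈{9}] r5c3 has the single candidate 9. So r5c3=9.
Step 29. [r4c9∈{6,9}] across box 6, 9 lands solely at r4c9. So r4c9=9.
Step 30. [r4c4∈{7}] r4c4 has the single candidate 7, so r4c4=7.
Step 31. [r8c2∈{4,7}] 7 has one home in row 8: r8c2. So r8c2=7.
Step 32. [r5c1∈{4,6}] 4 has one home in row 5: r5c1, so r5c1=4.
Step 33. [r2c5∈{2}] r2c5 has the single candidate 2. So r2c5=2.
Step 34. [r3c1∈{8}] r3c1 is down to just 8. So r3c1=8.
Step 35. [r7c6∈{2}] only 2 remains possible at r7c6 ⇒ r7c6=2.
Step 36. [r4c3∈{3}] r4c3 is down to just 3. So r4c3=3.
Step 37. [r5c6∈{1}] r5c6's peers cover all but 1. So r5c6=1.
Step 38. [r8c4∈{1}] r8c4 is down to just 1. So r8c4=1.
Step 39. [r4c6∈{8}] nothing but 8 survives at r4c6. So r4c6=8.
Step 40. [r9c2∈{4}] r9c2 has the single candidate 4, so r9c2=4.
Step 41. [r7c2∈{5}] nothing but 5 survives at r7c2, so r7c2=5.
Step 42. [r7c5∈{7}] nothing but 7 survives at r7c5, so r7c5=7.
Step 43. [r1c8∈{7}] r1c8 has the single candidate 7, so r1c8=7.
Step 44. [r2c9∈{8}] r2c9 has the single candidate 8. So r2c9=8.
Step 45. [r4c1∈{6}] r4c1's peers cover all but 6 ⇒ r4c1=6.
Step 46. [r5c9∈{6}] only 6 remains possible at r5c9 ⇒ r5c9=6.
Step 47. [r6c4∈{9}] r6c4 is down to just 9, so r6c4=9.
Step 48. [r2c7∈{9}] nothing but 9 survives at r2c7, so r2c7=9.
Step 49. [r1c1∈{1}] r1c1's peers cover all but 1 ⇒ r1c1=1.
Step 50. [r6c3∈{7}] r6c3's peers cover all but 7 ⇒ r6c3=7.
Step 51. [r6c5∈{6}] r6c5's peers cover all but 6. So r6c5=6.
Step 52. [r8c8∈{4}] r8c8 is down to just 4 ⇒ r8c8=4.
Step 53. [r4c8∈{5}] r4c8's peers cover all but 5, so r4c8=5.

Answer: 1 3 2 8 9 4 6 7 5 / 7 6 4 3 2 5 9 1 8 / 8 9 5 6 1 7 4 2 3 / 6 2 3 7 4 8 1 5 9 / 4 8 9 2 5 1 7 3 6 / 5 1 7 9 6 3 2 8 4 / 9 5 8 4 7 2 3 6 1 / 3 7 6 1 8 9 5 4 2 / 2 4 1 5 3 6 8 9 7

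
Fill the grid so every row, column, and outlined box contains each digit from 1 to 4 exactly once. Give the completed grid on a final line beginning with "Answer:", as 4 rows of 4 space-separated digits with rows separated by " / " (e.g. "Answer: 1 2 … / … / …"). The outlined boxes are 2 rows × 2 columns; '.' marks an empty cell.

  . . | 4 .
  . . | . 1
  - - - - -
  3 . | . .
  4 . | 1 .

Step 1. [r2c1∈{2}] r2c1 is down to just 2. So r2c1=2.
Step 2. [r3c3∈{2}] r3c3 is down to just 2, so r3c3=2.
Step 3. [r2c3∈{3}] nothing but 3 survives at r2c3, so r2c3=3.
Step 4. [r3c2∈{1}] only 1 remains possible at r3c2. So r3c2=1.
Step 5. [r1c4∈{2}] r1c4 is down to just 2 ⇒ r1c4=2.
Step 6. [r2c2∈{4}] r2c2 is down to just 4, so r2c2=4.
Step 7. [r3c4∈{4}] r3c4 is down to just 4, so r3c4=4.
Step 8. [r1c1∈{1}] r1c1 is down to just 1. So r1c1=1.
Step 9. [r1c2∈{3}] r1c2's peers cover all but 3. So r1c2=3.
Step 10. [r4c4∈{3}] only 3 remains possible at r4c4 ⇒ r4c4=3.
Step 11. [r4c2∈{2}] r4c2's peers cover all but 2, so r4c2=2.

Answer: 1 3 4 2 / 2 4 3 1 / 3 1 2 4 / 4 2 1 3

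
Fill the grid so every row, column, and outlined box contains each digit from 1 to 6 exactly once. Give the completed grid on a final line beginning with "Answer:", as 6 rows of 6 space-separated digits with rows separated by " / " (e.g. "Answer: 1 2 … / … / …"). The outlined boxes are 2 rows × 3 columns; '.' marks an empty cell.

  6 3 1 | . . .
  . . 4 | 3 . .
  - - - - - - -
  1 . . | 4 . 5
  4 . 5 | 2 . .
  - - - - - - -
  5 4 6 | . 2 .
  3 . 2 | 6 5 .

Step 1. [r4c2∈{6}] r4c2 is down to just 6, so r4c2=6.
Step 2. [r2c6∈{1,2,6}] across col 6, 6 lands solely at r2c6, so r2c6=6.
Step 3. [r5c4∈{1}] r5c4 is down to just 1, so r5c4=1.
Step 4. [r4c6∈{1,3}] r4c6 is the only open cell in col 6 admitting 1 ⇒ r4c6=1.
Step 5. [r2c2∈{2,5}] r2c2 is the only open cell in row 2 admitting 5. So r2c2=5.
Step 6. [r1c6∈{2,4}] r1c6 is the only open cell in row 1 admitting 2. So r1c6=2.
Step 7. [r4c5∈{3}] nothing but 3 survives at r4c5. So r4c5=3.
Step 8. [r3c2∈{2}] r3c2 is down to just 2 ⇒ r3c2=2.
Step 9. [r5c6∈{3}] r5c6 is down to just 3 ⇒ r5c6=3.
Step 10. [r1c4∈{5}] only 5 remains possible at r1c4 ⇒ r1c4=5.
Step 11. [r2c5∈{1}] r2c5's peers cover all but 1. So r2c5=1.
Step 12. [r3c5∈{6}] r3c5's peers cover all but 6, so r3c5=6.
Step 13. [r6c2∈{1}] nothing but 1 survives at r6c2. So r6c2=1.
Step 14. [r1c5∈{4}] only 4 remains possible at r1c5 ⇒ r1c5=4.
Step 15. [r3c3∈{3}] nothing but 3 survives at r3c3 ⇒ r3c3=3.
Step 16. [r6c6∈{4}] only 4 remains possible at r6c6 ⇒ r6c6=4.
Step 17. [r2c1∈{2}] r2c1 has the single candidate 2 ⇒ r2c1=2.

Answer: 6 3 1 5 4 2 / 2 5 4 3 1 6 / 1 2 3 4 6 5 / 4 6 5 2 3 1 / 5 4 6 1 2 3 / 3 1 2 6 5 4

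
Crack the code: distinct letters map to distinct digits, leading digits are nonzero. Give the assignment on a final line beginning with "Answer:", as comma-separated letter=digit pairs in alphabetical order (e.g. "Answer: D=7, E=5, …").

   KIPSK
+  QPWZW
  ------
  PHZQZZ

Step 1. [col 1: K + W ≡ Z (mod 10)] W=6 is one option consistent with column 1 (K + W ≡ Z (mod 10), carry-in 0) — take it ⇒ W=6.
Step 2. [P] adding two 5-digit numbers gives at most 5+1 digits, and here it does — P is that final carry and must be 1 ⇒ P=1.
Step 3. [col 1: K + W ≡ Z (mod 10)] no forcing yet in column 1 (carry-in 0); Z=3 is free and consistent — try it, so Z=3.
Step 4. [col 1: K + W ≡ Z (mod 10)] in column 1 we have K+W≡Z with carry-in 0; given W=6, Z=3 and digits 1,3,6 already taken and all letters distinct, that pins K to 7, so K=7.
Step 5. [col 2: S + Z ≡ Z (mod 10)] column 2 reads S+Z+carry(1)=Z with Z=3; with digits 1,3,6,7 already taken and all letters distinct, the only value for S is 9 ⇒ S=9.
Step 6. [col 3: P + W ≡ Q (mod 10)] from column 3 (P=1, W=6, carry-in 1, digits 1,3,6,7,9 already taken and all letters distinct): Q must equal 8, so Q=8.
Step 7. [col 4: I + P ≡ Z (mod 10)] in column 4 we have I+P≡Z with carry-in 0; given P=1, Z=3 and digits 1,3,6,7,8,9 already taken and all letters distinct, that pins I to 2. So I=2.
Step 8. [col 5: K + Q ≡ H (mod 10)] in column 5 we have K+Q≡H with carry-in 0; given K=7, Q=8 and digits 1,2,3,6,7,8,9 already taken and all letters distinct, that pins H to 5, so H=5.

Answer: H=5, I=2, K=7, P=1, Q=8, S=9, W=6, Z=3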